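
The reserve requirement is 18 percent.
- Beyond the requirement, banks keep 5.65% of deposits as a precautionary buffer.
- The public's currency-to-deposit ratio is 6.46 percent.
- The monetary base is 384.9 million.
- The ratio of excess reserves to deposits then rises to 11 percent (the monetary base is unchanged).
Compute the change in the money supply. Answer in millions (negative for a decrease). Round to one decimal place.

-205.3 million

Initially m₁ = (1 + 0.0646) / (0.18 + 0.0565 + 0.0646) ≈ 3.53570, so M₁ = 3.53570 × 384.9 ≈ 1360.8909 million.
After the change m₂ = (1 + 0.0646) / (0.18 + 0.11 + 0.0646) ≈ 3.00226, so M₂ = 3.00226 × 384.9 ≈ 1155.5699 million.
ΔM = M₂ − M₁ = 1155.5699 − 1360.8909 = -205.321 million.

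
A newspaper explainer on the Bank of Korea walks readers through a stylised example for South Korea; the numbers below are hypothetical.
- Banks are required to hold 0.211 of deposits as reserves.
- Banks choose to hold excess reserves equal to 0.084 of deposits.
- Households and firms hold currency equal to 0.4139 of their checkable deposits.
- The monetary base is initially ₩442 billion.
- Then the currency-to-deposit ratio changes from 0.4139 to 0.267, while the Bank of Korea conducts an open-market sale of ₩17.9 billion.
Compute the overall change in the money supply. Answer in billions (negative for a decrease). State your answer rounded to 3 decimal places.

Before: m₁ = (1 + 0.4139) / (0.211 + 0.084 + 0.4139) ≈ 1.9944985, MB₁ = 442, so M₁ = 1.9944985 × 442 ≈ 881.5683 billion.
After: m₂ = (1 + 0.267) / (0.211 + 0.084 + 0.267) ≈ 2.2544484, MB₂ = 442 − 17.9 = 424.1, so M₂ = 2.2544484 × 424.1 ≈ 956.1116 billion.
ΔM = M₂ − M₁ = 956.1116 − 881.5683 = 74.5433 billion.

₩74.543 billion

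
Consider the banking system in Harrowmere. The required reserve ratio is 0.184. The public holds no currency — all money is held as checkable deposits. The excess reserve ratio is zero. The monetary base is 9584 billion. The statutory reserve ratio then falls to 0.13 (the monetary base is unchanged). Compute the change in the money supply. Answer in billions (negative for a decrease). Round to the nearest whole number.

21636 billion

Initially m₁ = 1 / (0.184) ≈ 5.43478, so M₁ = 5.43478 × 9584 ≈ 52086.9315 billion.
After the change m₂ = 1 / (0.13) ≈ 7.69231, so M₂ = 7.69231 × 9584 ≈ 73723.099 billion.
ΔM = M₂ − M₁ = 73723.099 − 52086.9315 = 21636.1675 billion.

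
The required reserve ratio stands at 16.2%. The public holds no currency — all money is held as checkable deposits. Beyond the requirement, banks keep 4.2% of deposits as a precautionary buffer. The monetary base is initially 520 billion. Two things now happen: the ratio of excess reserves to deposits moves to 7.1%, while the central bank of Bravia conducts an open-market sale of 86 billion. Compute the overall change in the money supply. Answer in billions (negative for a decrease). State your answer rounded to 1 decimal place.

Before: m₁ = 1 / (0.162 + 0.042) ≈ 4.90196, MB₁ = 520, so M₁ = 4.90196 × 520 = 2549.0192 billion.
After: m₂ = 1 / (0.162 + 0.071) ≈ 4.29185, MB₂ = 520 − 86 = 434, so M₂ = 4.29185 × 434 = 1862.6629 billion.
ΔM = M₂ − M₁ = 1862.6629 − 2549.0192 = -686.3563 billion.

-686.4 billion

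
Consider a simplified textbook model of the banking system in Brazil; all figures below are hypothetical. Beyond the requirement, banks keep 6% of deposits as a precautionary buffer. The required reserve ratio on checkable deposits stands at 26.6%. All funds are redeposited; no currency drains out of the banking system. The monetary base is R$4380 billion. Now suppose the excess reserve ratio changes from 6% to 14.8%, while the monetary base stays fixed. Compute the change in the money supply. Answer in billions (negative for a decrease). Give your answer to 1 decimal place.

Initially m₁ = 1 / (0.266 + 0.06) ≈ 3.067485, so M₁ = 3.067485 × 4380 = 13435.5843 billion.
After the change m₂ = 1 / (0.266 + 0.148) ≈ 2.415459, so M₂ = 2.415459 × 4380 ≈ 10579.7104 billion.
ΔM = M₂ − M₁ = 10579.7104 − 13435.5843 = -2855.8739 billion.

-2855.9 billion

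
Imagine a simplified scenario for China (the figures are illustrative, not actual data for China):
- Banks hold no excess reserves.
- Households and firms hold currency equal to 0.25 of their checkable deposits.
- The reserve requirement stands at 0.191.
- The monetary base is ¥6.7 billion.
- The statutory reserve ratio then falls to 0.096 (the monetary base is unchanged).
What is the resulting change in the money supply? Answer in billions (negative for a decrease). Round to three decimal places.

Initially m₁ = (1 + 0.25) / (0.191 + 0.25) ≈ 2.83447, so M₁ = 2.83447 × 6.7 ≈ 18.9909 billion.
After the change m₂ = (1 + 0.25) / (0.096 + 0.25) ≈ 3.61272, so M₂ = 3.61272 × 6.7 ≈ 24.2052 billion.
ΔM = M₂ − M₁ = 24.2052 − 18.9909 = 5.2143 billion.

¥5.214 billion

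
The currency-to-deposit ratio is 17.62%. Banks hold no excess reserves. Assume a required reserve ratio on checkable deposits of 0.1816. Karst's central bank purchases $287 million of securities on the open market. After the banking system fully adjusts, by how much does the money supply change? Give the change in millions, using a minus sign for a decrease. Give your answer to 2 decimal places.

$943.46 million

The money multiplier is m = (1 + c) / (rr + c) = (1 + 0.1762) / (0.1816 + 0.1762) ≈ 3.287311.
The purchase adds 287 million of base, so ΔM = m × ΔMB = 3.287311 × (+287) ≈ 943.4583 million.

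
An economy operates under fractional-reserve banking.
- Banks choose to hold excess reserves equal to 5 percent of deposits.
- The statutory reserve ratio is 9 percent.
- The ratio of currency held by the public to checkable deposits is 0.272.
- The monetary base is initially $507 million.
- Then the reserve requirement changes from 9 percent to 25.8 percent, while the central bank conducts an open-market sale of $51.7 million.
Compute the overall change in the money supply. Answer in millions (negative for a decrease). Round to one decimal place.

-566.8 million

Before: m₁ = (1 + 0.272) / (0.09 + 0.05 + 0.272) ≈ 3.08738, MB₁ = 507, so M₁ = 3.08738 × 507 ≈ 1565.3017 million.
After: m₂ = (1 + 0.272) / (0.258 + 0.05 + 0.272) ≈ 2.19310, MB₂ = 507 − 51.7 = 455.3, so M₂ = 2.19310 × 455.3 ≈ 998.5184 million.
ΔM = M₂ − M₁ = 998.5184 − 1565.3017 = -566.7833 million.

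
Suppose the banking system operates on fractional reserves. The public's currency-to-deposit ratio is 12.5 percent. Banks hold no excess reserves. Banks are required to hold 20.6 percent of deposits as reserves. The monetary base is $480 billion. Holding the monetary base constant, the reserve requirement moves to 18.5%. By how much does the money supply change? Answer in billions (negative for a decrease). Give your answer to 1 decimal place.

Initially m₁ = (1 + 0.125) / (0.206 + 0.125) ≈ 3.39879, so M₁ = 3.39879 × 480 = 1631.4192 billion.
After the change m₂ = (1 + 0.125) / (0.185 + 0.125) ≈ 3.62903, so M₂ = 3.62903 × 480 = 1741.9344 billion.
ΔM = M₂ − M₁ = 1741.9344 − 1631.4192 = 110.5152 billion.

$110.5 billion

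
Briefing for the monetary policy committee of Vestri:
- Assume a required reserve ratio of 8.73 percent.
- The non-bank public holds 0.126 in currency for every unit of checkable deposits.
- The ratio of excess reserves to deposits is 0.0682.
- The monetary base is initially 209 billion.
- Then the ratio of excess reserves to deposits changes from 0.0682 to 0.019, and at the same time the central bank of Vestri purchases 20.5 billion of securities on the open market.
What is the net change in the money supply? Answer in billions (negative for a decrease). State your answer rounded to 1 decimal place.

Before: m₁ = (1 + 0.126) / (0.0873 + 0.0682 + 0.126) = 4, MB₁ = 209, so M₁ = 4 × 209 = 836 billion.
After: m₂ = (1 + 0.126) / (0.0873 + 0.019 + 0.126) ≈ 4.84718, MB₂ = 209 + 20.5 = 229.5, so M₂ = 4.84718 × 229.5 ≈ 1112.4278 billion.
ΔM = M₂ − M₁ = 1112.4278 − 836 = 276.4278 billion.

276.4 billion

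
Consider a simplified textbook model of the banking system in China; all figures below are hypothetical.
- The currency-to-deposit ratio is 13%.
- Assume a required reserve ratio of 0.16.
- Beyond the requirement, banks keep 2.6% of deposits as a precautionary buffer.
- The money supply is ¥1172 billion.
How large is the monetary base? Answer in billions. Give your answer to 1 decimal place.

¥327.7 billion

The money multiplier is m = (1 + c) / (rr + e + c) = (1 + 0.13) / (0.16 + 0.026 + 0.13) ≈ 3.575949.
MB = M / m = 1172 / 3.575949 ≈ 327.7452 billion.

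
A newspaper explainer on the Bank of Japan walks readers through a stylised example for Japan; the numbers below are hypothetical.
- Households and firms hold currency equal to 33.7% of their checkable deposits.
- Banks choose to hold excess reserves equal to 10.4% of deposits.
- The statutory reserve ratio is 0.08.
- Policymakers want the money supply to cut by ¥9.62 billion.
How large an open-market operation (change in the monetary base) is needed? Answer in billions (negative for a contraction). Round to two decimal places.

-3.75 billion

The money multiplier is m = (1 + c) / (rr + e + c) = (1 + 0.337) / (0.08 + 0.104 + 0.337) ≈ 2.5662.
ΔMB = ΔM / m = (−9.62) / 2.5662 ≈ -3.7487 billion.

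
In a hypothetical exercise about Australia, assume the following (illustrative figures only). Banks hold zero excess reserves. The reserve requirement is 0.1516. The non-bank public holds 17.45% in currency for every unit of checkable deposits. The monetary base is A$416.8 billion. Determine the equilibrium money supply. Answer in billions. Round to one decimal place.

The money multiplier is m = (1 + c) / (rr + c) = (1 + 0.1745) / (0.1516 + 0.1745) ≈ 3.60166.
So M = m × MB = 3.60166 × 416.8 ≈ 1501.1719 billion.

A$1501.2 billion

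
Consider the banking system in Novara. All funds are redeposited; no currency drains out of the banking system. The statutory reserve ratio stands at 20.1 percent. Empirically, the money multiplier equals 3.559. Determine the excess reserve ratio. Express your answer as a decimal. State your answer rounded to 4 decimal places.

0.0800

Using m = 3.559. Since m = (1 + c)/(c + rr + e), the denominator satisfies c + rr + e = (1 + c)/m = (1 + 0) / 3.559 ≈ 0.280978.
With c = 0 and rr = 0.201, the excess reserve ratio is 0.280978 − 0 − 0.201 = 0.079978.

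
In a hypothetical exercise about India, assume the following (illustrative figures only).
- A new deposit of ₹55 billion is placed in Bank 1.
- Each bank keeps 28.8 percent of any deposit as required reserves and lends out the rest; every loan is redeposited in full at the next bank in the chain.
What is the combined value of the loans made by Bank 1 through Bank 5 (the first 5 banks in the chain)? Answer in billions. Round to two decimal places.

₹111.09 billion

Bank i lends (1 − rr)^i of the original deposit: Bank 1 lends 55·0.7120 = 39.1600, Bank 2 lends 55·0.7120² ≈ 27.8819, and so on.
Summing a geometric series: total = 55·[0.7120·(1 − 0.7120^5) / (1 − 0.7120)] ≈ 111.0922 billion.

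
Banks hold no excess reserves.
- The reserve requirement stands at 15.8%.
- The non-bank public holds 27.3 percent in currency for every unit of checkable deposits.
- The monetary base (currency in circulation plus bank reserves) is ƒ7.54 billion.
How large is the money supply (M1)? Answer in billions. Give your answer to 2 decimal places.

ƒ22.27 billion

The money multiplier is m = (1 + c) / (rr + c) = (1 + 0.273) / (0.158 + 0.273) ≈ 2.9536.
So M = m × MB = 2.9536 × 7.54 ≈ 22.2701 billion.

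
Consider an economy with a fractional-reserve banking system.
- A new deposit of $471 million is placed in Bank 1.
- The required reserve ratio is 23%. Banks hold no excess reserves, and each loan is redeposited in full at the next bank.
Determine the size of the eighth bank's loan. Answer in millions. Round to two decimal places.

Each bank lends a fraction (1 − rr) = 0.7700 of the deposit it receives, so Bank 8 receives 471·0.7700^7 and lends 471·0.7700^8 ≈ 58.2032 million.

$58.20 million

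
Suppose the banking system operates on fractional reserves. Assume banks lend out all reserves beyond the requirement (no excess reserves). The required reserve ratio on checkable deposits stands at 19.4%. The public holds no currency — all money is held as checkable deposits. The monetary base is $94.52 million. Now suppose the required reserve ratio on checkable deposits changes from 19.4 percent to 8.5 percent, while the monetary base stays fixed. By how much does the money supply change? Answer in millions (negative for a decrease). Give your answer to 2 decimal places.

Initially m₁ = 1 / (0.194) ≈ 5.15464, so M₁ = 5.15464 × 94.52 ≈ 487.2166 million.
After the change m₂ = 1 / (0.085) ≈ 11.76471, so M₂ = 11.76471 × 94.52 ≈ 1112.0004 million.
ΔM = M₂ − M₁ = 1112.0004 − 487.2166 = 624.7838 million.

$624.78 million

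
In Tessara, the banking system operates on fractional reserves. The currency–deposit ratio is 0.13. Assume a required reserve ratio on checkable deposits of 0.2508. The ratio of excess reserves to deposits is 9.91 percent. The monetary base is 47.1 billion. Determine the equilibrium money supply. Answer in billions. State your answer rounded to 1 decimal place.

110.9 billion

The money multiplier is m = (1 + c) / (rr + e + c) = (1 + 0.13) / (0.2508 + 0.0991 + 0.13) ≈ 2.3547.
So M = m × MB = 2.3547 × 47.1 ≈ 110.9064 billion.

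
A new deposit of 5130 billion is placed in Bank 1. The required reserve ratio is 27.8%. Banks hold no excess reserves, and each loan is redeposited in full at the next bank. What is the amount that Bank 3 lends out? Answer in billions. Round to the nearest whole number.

Each bank lends a fraction (1 − rr) = 0.7220 of the deposit it receives, so Bank 3 receives 5130·0.7220^2 and lends 5130·0.7220^3 ≈ 1930.7630 billion.

1931 billion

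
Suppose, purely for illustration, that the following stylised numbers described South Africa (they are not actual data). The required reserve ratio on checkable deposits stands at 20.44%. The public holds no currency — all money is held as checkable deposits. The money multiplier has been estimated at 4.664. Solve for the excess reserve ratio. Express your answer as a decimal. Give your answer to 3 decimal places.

0.010

Using m = 4.664. Since m = (1 + c)/(c + rr + e), the denominator satisfies c + rr + e = (1 + c)/m = (1 + 0) / 4.664 ≈ 0.214408.
With c = 0 and rr = 0.2044, the excess reserve ratio is 0.214408 − 0 − 0.2044 = 0.010008.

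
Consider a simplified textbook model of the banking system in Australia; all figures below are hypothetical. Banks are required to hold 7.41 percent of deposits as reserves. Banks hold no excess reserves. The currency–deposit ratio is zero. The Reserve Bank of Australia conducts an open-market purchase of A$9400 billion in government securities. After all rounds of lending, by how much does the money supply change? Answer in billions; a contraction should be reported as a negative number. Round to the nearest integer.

A$126856 billion

The simple money multiplier is m = 1/rr = 1/0.0741 ≈ 13.49528.
An open-market purchase increases the monetary base by 9400 billion, so ΔM = m × ΔMB = 13.49528 × 9400 = 126855.632 billion.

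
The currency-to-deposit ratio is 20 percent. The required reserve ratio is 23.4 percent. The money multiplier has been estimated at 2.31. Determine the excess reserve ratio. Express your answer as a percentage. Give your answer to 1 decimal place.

8.5%

Using m = 2.31. Since m = (1 + c)/(c + rr + e), the denominator satisfies c + rr + e = (1 + c)/m = (1 + 0.2) / 2.31 ≈ 0.519481.
With c = 0.2 and rr = 0.234, the excess reserve ratio is 0.519481 − 0.2 − 0.234 = 0.085481.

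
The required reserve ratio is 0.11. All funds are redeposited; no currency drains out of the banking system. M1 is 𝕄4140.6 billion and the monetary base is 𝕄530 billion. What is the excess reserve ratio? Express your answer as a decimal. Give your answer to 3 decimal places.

0.018

Using m = M/MB = 4140.6/530 ≈ 7.812453. Since m = (1 + c)/(c + rr + e), the denominator satisfies c + rr + e = (1 + c)/m = (1 + 0) / 7.812453 ≈ 0.128001.
With c = 0 and rr = 0.11, the excess reserve ratio is 0.128001 − 0 − 0.11 = 0.018001.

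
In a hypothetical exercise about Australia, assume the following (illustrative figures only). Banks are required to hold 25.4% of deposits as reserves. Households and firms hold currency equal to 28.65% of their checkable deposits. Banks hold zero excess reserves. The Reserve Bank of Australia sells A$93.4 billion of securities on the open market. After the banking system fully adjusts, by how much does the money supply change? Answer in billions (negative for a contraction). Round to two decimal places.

The money multiplier is m = (1 + c) / (rr + c) = (1 + 0.2865) / (0.254 + 0.2865) ≈ 2.38020.
The sale removes 93.4 billion of base, so ΔM = m × ΔMB = 2.38020 × (−93.4) ≈ -222.3107 billion.

-222.31 billion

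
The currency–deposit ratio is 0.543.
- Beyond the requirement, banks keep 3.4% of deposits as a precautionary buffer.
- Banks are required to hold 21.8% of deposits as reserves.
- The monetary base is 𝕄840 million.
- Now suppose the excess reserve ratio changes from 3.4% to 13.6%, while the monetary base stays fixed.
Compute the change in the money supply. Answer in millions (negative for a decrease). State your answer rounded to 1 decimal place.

-185.4 million

Initially m₁ = (1 + 0.543) / (0.218 + 0.034 + 0.543) ≈ 1.94088, so M₁ = 1.94088 × 840 = 1630.3392 million.
After the change m₂ = (1 + 0.543) / (0.218 + 0.136 + 0.543) ≈ 1.72018, so M₂ = 1.72018 × 840 = 1444.9512 million.
ΔM = M₂ − M₁ = 1444.9512 − 1630.3392 = -185.388 million.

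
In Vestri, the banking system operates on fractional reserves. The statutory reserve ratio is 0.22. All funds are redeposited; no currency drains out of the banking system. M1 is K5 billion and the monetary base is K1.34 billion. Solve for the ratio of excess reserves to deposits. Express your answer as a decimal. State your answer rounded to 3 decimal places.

Using m = M/MB = 5/1.34 ≈ 3.731343. Since m = (1 + c)/(c + rr + e), the denominator satisfies c + rr + e = (1 + c)/m = (1 + 0) / 3.731343 ≈ 0.268000.
With c = 0 and rr = 0.22, the ratio of excess reserves to deposits is 0.268000 − 0 − 0.22 = 0.048.

0.048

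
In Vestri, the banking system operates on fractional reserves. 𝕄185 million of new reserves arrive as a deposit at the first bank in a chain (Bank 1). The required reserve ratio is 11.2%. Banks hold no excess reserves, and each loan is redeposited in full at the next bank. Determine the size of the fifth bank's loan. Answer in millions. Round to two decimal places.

𝕄102.15 million

Each bank lends a fraction (1 − rr) = 0.8880 of the deposit it receives, so Bank 5 receives 185·0.8880^4 and lends 185·0.8880^5 ≈ 102.1496 million.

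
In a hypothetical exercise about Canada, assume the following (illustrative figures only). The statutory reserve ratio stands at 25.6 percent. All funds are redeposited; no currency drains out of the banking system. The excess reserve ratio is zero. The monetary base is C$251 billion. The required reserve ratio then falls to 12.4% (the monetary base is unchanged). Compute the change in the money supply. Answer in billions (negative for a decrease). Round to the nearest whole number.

C$1044 billion

Initially m₁ = 1 / (0.256) ≈ 3.9062, so M₁ = 3.9062 × 251 = 980.4562 billion.
After the change m₂ = 1 / (0.124) ≈ 8.0645, so M₂ = 8.0645 × 251 = 2024.1895 billion.
ΔM = M₂ − M₁ = 2024.1895 − 980.4562 = 1043.7333 billion.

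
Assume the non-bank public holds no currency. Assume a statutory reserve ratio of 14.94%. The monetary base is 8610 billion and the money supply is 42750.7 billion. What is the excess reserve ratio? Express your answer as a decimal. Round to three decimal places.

Using m = M/MB = 42750.7/8610 ≈ 4.965238. Since m = (1 + c)/(c + rr + e), the denominator satisfies c + rr + e = (1 + c)/m = (1 + 0) / 4.965238 ≈ 0.201400.
With c = 0 and rr = 0.1494, the excess reserve ratio is 0.201400 − 0 − 0.1494 = 0.052.

0.052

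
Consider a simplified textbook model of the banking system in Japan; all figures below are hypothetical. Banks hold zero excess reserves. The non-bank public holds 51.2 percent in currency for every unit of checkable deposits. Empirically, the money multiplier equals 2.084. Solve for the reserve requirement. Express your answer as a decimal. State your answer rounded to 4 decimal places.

0.2135

Using m = 2.084. Since m = (1 + c)/(c + rr + e), the denominator satisfies c + rr + e = (1 + c)/m = (1 + 0.512) / 2.084 ≈ 0.725528.
With c = 0.512 and e = 0, the reserve requirement is 0.725528 − 0.512 − 0 = 0.213528.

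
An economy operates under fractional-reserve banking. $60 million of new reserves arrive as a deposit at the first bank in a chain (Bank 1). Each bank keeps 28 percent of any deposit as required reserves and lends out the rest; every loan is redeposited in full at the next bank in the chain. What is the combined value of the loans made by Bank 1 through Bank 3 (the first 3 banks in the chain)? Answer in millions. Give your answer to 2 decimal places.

Bank i lends (1 − rr)^i of the original deposit: Bank 1 lends 60·0.7200 = 43.2000, Bank 2 lends 60·0.7200² = 31.1040, and so on.
Summing a geometric series: total = 60·[0.7200·(1 − 0.7200^3) / (1 − 0.7200)] ≈ 96.6989 million.

$96.70 million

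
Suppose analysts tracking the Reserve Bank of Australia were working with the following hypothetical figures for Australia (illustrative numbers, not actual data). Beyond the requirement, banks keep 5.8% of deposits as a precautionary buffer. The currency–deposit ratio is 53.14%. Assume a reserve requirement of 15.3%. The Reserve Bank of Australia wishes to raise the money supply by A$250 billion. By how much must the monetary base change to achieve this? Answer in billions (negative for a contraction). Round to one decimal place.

A$121.2 billion

The money multiplier is m = (1 + c) / (rr + e + c) = (1 + 0.5314) / (0.153 + 0.058 + 0.5314) ≈ 2.06277.
ΔMB = ΔM / m = (+250) / 2.06277 ≈ 121.1963 billion.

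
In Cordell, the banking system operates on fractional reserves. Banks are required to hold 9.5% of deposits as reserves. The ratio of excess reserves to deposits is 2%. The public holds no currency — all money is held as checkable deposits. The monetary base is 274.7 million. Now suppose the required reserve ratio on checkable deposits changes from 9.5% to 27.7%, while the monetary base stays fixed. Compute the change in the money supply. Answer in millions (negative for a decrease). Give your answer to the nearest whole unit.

Initially m₁ = 1 / (0.095 + 0.02) ≈ 8.6957, so M₁ = 8.6957 × 274.7 ≈ 2388.7088 million.
After the change m₂ = 1 / (0.277 + 0.02) ≈ 3.3670, so M₂ = 3.3670 × 274.7 = 924.9149 million.
ΔM = M₂ − M₁ = 924.9149 − 2388.7088 = -1463.7939 million.

-1464 million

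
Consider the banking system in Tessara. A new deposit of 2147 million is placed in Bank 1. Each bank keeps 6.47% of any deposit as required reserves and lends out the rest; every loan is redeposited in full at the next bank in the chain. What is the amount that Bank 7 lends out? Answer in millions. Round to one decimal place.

1344.3 million

Each bank lends a fraction (1 − rr) = 0.9353 of the deposit it receives, so Bank 7 receives 2147·0.9353^6 and lends 2147·0.9353^7 ≈ 1344.2764 million.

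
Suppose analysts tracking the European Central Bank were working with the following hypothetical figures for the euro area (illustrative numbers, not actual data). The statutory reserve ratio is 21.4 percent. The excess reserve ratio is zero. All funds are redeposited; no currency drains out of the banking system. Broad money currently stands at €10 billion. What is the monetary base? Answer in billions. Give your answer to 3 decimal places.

With no currency drain and no excess reserves, the money multiplier is m = 1/rr = 1/0.214 ≈ 4.67290.
The monetary base is MB = M / m = 10 / 4.67290 ≈ 2.14 billion.

€2.140 billion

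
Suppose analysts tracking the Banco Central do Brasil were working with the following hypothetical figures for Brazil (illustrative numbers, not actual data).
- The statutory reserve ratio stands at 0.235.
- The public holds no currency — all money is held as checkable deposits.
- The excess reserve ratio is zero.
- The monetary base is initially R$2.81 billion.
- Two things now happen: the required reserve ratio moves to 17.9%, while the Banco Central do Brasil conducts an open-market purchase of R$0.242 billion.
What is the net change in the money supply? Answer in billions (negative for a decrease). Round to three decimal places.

Before: m₁ = 1 / (0.235) ≈ 4.25532, MB₁ = 2.81, so M₁ = 4.25532 × 2.81 ≈ 11.9574 billion.
After: m₂ = 1 / (0.179) ≈ 5.58659, MB₂ = 2.81 + 0.242 = 3.052, so M₂ = 5.58659 × 3.052 ≈ 17.0503 billion.
ΔM = M₂ − M₁ = 17.0503 − 11.9574 = 5.0929 billion.

R$5.093 billion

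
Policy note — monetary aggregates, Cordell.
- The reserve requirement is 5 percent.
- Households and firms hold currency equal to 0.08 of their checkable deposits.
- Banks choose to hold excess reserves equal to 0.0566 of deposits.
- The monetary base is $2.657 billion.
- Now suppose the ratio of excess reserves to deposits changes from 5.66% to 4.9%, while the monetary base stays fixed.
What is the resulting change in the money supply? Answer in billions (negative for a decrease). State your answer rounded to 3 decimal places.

Initially m₁ = (1 + 0.08) / (0.05 + 0.0566 + 0.08) ≈ 5.78778, so M₁ = 5.78778 × 2.657 ≈ 15.3781 billion.
After the change m₂ = (1 + 0.08) / (0.05 + 0.049 + 0.08) ≈ 6.03352, so M₂ = 6.03352 × 2.657 ≈ 16.0311 billion.
ΔM = M₂ − M₁ = 16.0311 − 15.3781 = 0.653 billion.

$0.653 billion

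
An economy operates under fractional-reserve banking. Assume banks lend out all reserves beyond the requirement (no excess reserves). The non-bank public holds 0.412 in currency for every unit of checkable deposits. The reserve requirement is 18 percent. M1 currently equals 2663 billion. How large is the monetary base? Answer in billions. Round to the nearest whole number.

1116 billion

The money multiplier is m = (1 + c) / (rr + c) = (1 + 0.412) / (0.18 + 0.412) ≈ 2.38514.
MB = M / m = 2663 / 2.38514 ≈ 1116.4963 billion.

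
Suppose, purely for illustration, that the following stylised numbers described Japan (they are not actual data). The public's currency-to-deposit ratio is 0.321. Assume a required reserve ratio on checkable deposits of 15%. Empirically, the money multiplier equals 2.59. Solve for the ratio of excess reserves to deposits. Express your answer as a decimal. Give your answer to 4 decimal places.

Using m = 2.59. Since m = (1 + c)/(c + rr + e), the denominator satisfies c + rr + e = (1 + c)/m = (1 + 0.321) / 2.59 ≈ 0.510039.
With c = 0.321 and rr = 0.15, the ratio of excess reserves to deposits is 0.510039 − 0.321 − 0.15 = 0.039039.

0.0390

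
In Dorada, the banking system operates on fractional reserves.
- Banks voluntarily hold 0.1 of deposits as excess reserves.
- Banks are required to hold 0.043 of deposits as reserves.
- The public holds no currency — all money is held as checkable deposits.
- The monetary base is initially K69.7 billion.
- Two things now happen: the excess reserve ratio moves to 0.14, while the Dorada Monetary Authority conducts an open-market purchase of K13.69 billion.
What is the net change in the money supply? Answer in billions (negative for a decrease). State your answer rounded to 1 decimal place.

-31.7 billion

Before: m₁ = 1 / (0.043 + 0.1) ≈ 6.9930, MB₁ = 69.7, so M₁ = 6.9930 × 69.7 = 487.4121 billion.
After: m₂ = 1 / (0.043 + 0.14) ≈ 5.4645, MB₂ = 69.7 + 13.69 = 83.39, so M₂ = 5.4645 × 83.39 ≈ 455.6847 billion.
ΔM = M₂ − M₁ = 455.6847 − 487.4121 = -31.7274 billion.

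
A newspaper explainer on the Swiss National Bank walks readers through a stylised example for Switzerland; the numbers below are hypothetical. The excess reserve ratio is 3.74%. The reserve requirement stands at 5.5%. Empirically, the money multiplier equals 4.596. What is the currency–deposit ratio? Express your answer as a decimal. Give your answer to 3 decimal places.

Using m = 4.596. From m = (1 + c)/(c + rr + e), rearranging gives 1 + c = m·(c + rr + e), so c·(1 − m) = m·(rr + e) − 1.
Hence c = [m·(rr + e) − 1]/(1 − m) = [4.596 × (0.055 + 0.0374) − 1] / (1 − 4.596) ≈ 0.159992.

0.160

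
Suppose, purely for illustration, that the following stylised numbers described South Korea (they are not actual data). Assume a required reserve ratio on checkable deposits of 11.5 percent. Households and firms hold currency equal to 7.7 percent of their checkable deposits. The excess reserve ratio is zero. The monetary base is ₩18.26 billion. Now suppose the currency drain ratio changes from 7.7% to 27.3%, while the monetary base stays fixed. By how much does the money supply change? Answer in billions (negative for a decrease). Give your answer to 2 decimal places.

-42.52 billion

Initially m₁ = (1 + 0.077) / (0.115 + 0.077) ≈ 5.60938, so M₁ = 5.60938 × 18.26 ≈ 102.4273 billion.
After the change m₂ = (1 + 0.273) / (0.115 + 0.273) ≈ 3.28093, so M₂ = 3.28093 × 18.26 ≈ 59.9098 billion.
ΔM = M₂ − M₁ = 59.9098 − 102.4273 = -42.5175 billion.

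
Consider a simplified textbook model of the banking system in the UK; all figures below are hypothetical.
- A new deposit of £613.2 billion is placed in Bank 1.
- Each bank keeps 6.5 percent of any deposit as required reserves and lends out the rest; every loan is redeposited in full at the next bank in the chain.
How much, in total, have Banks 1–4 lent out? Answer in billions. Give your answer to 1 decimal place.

£2079.3 billion

Bank i lends (1 − rr)^i of the original deposit: Bank 1 lends 613.2·0.9350 = 573.3420, Bank 2 lends 613.2·0.9350² ≈ 536.0748, and so on.
Summing a geometric series: total = 613.2·[0.9350·(1 − 0.9350^4) / (1 − 0.9350)] ≈ 2079.2966 billion.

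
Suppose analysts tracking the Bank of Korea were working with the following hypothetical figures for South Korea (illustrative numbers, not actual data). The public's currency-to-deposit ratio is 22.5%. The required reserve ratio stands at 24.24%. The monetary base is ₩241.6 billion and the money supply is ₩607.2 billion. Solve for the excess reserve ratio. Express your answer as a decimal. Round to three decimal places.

0.020

Using m = M/MB = 607.2/241.6 ≈ 2.513245. Since m = (1 + c)/(c + rr + e), the denominator satisfies c + rr + e = (1 + c)/m = (1 + 0.225) / 2.513245 ≈ 0.487418.
With c = 0.225 and rr = 0.2424, the excess reserve ratio is 0.487418 − 0.225 − 0.2424 = 0.020018.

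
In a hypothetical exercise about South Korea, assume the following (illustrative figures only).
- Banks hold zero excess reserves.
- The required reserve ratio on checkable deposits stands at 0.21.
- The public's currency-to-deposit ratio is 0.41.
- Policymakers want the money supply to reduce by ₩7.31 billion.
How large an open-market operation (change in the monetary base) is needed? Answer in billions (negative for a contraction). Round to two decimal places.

-3.21 billion

The money multiplier is m = (1 + c) / (rr + c) = (1 + 0.41) / (0.21 + 0.41) ≈ 2.2742.
ΔMB = ΔM / m = (−7.31) / 2.2742 ≈ -3.2143 billion.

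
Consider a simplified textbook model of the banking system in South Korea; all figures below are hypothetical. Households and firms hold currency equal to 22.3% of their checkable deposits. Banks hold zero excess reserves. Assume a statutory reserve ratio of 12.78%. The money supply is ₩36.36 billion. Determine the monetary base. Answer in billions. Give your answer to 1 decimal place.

₩10.4 billion

The money multiplier is m = (1 + c) / (rr + c) = (1 + 0.223) / (0.1278 + 0.223) ≈ 3.4863.
MB = M / m = 36.36 / 3.4863 ≈ 10.4294 billion.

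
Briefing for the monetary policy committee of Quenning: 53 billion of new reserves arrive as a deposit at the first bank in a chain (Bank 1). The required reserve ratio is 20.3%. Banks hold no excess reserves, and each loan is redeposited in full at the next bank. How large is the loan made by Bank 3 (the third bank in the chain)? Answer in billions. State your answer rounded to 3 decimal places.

26.832 billion

Each bank lends a fraction (1 − rr) = 0.7970 of the deposit it receives, so Bank 3 receives 53·0.7970^2 and lends 53·0.7970^3 ≈ 26.8319 billion.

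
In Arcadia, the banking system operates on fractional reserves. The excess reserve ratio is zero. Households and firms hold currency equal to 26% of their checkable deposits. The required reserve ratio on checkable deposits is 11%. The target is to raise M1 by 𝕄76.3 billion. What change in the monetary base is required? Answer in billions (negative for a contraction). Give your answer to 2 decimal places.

𝕄22.41 billion

The money multiplier is m = (1 + c) / (rr + c) = (1 + 0.26) / (0.11 + 0.26) ≈ 3.40541.
ΔMB = ΔM / m = (+76.3) / 3.40541 ≈ 22.4055 billion.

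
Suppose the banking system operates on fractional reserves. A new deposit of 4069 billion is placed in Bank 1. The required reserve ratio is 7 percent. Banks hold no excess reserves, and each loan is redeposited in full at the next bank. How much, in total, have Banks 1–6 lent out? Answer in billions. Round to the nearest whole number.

19084 billion

Bank i lends (1 − rr)^i of the original deposit: Bank 1 lends 4069·0.9300 = 3784.1700, Bank 2 lends 4069·0.9300² = 3519.2781, and so on.
Summing a geometric series: total = 4069·[0.9300·(1 − 0.9300^6) / (1 − 0.9300)] ≈ 19083.5594 billion.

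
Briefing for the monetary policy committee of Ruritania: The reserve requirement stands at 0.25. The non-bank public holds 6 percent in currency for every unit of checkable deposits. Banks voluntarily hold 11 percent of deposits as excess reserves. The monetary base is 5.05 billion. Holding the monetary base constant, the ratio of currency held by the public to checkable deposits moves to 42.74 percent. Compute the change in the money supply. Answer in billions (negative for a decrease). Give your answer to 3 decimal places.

-3.591 billion

Initially m₁ = (1 + 0.06) / (0.25 + 0.11 + 0.06) ≈ 2.52381, so M₁ = 2.52381 × 5.05 ≈ 12.7452 billion.
After the change m₂ = (1 + 0.4274) / (0.25 + 0.11 + 0.4274) ≈ 1.81280, so M₂ = 1.81280 × 5.05 ≈ 9.1546 billion.
ΔM = M₂ − M₁ = 9.1546 − 12.7452 = -3.5906 billion.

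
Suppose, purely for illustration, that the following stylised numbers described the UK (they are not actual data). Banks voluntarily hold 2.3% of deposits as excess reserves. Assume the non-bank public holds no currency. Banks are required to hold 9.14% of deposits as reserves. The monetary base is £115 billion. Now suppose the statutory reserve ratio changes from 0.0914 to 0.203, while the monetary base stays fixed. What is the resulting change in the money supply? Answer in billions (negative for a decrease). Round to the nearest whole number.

-496 billion

Initially m₁ = 1 / (0.0914 + 0.023) ≈ 8.7413, so M₁ = 8.7413 × 115 = 1005.2495 billion.
After the change m₂ = 1 / (0.203 + 0.023) ≈ 4.4248, so M₂ = 4.4248 × 115 = 508.852 billion.
ΔM = M₂ − M₁ = 508.852 − 1005.2495 = -496.3975 billion.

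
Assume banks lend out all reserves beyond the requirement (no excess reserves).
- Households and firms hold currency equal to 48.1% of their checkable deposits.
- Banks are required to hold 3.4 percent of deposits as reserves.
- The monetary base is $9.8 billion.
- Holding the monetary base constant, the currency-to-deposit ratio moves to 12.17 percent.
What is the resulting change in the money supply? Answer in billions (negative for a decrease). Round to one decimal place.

$42.4 billion

Initially m₁ = (1 + 0.481) / (0.034 + 0.481) ≈ 2.8757, so M₁ = 2.8757 × 9.8 ≈ 28.1819 billion.
After the change m₂ = (1 + 0.1217) / (0.034 + 0.1217) ≈ 7.2042, so M₂ = 7.2042 × 9.8 ≈ 70.6012 billion.
ΔM = M₂ − M₁ = 70.6012 − 28.1819 = 42.4193 billion.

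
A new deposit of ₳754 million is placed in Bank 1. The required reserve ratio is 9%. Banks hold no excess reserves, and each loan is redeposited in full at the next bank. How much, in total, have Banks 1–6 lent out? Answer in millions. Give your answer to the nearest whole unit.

₳3294 million

Bank i lends (1 − rr)^i of the original deposit: Bank 1 lends 754·0.9100 = 686.1400, Bank 2 lends 754·0.9100² = 624.3874, and so on.
Summing a geometric series: total = 754·[0.9100·(1 − 0.9100^6) / (1 − 0.9100)] ≈ 3294.4688 million.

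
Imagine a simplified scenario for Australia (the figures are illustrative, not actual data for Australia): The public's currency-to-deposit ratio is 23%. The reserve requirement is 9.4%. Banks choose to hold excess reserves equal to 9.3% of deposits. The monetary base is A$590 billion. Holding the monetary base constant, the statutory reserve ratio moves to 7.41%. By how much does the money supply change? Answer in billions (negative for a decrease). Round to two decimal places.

Initially m₁ = (1 + 0.23) / (0.094 + 0.093 + 0.23) ≈ 2.949640, so M₁ = 2.949640 × 590 = 1740.2876 billion.
After the change m₂ = (1 + 0.23) / (0.0741 + 0.093 + 0.23) ≈ 3.097457, so M₂ = 3.097457 × 590 ≈ 1827.4996 billion.
ΔM = M₂ − M₁ = 1827.4996 − 1740.2876 = 87.212 billion.

A$87.21 billion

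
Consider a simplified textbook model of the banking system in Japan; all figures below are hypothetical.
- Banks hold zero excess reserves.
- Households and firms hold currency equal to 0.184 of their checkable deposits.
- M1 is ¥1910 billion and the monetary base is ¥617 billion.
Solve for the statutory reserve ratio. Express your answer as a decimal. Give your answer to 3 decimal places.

0.198

Using m = M/MB = 1910/617 ≈ 3.095624. Since m = (1 + c)/(c + rr + e), the denominator satisfies c + rr + e = (1 + c)/m = (1 + 0.184) / 3.095624 ≈ 0.382475.
With c = 0.184 and e = 0, the statutory reserve ratio is 0.382475 − 0.184 − 0 = 0.198475.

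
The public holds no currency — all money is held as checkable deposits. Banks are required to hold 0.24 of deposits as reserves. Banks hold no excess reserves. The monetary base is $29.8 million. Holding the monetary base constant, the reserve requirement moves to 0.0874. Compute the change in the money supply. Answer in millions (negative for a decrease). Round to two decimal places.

Initially m₁ = 1 / (0.24) ≈ 4.16667, so M₁ = 4.16667 × 29.8 ≈ 124.1668 million.
After the change m₂ = 1 / (0.0874) ≈ 11.44165, so M₂ = 11.44165 × 29.8 ≈ 340.9612 million.
ΔM = M₂ − M₁ = 340.9612 − 124.1668 = 216.7944 million.

$216.79 million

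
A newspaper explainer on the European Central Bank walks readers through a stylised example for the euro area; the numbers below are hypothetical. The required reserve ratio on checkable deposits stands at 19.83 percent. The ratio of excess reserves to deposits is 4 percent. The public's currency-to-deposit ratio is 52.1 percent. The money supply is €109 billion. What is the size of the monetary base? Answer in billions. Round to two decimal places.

€54.41 billion

The money multiplier is m = (1 + c) / (rr + e + c) = (1 + 0.521) / (0.1983 + 0.04 + 0.521) ≈ 2.003161.
MB = M / m = 109 / 2.003161 ≈ 54.414 billion.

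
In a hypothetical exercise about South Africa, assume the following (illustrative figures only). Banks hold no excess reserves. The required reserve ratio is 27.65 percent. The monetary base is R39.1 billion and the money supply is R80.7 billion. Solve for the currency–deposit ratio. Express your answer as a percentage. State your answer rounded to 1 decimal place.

40.4%

Using m = M/MB = 80.7/39.1 ≈ 2.063939. From m = (1 + c)/(c + rr + e), rearranging gives 1 + c = m·(c + rr + e), so c·(1 − m) = m·(rr + e) − 1.
Hence c = [m·(rr + e) − 1]/(1 − m) = [2.063939 × (0.2765 + 0) − 1] / (1 − 2.063939) ≈ 0.403520.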